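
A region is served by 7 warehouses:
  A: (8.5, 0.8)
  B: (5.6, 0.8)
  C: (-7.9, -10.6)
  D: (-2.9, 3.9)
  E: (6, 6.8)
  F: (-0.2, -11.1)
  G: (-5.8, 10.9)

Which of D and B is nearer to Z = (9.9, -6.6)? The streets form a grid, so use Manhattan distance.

d(Z,D) = |9.9−(-2.9)| + |-6.6−3.9| = 12.8 + 10.5 = 23.3
d(Z,B) = |9.9−5.6| + |-6.6−0.8| = 4.3 + 7.4 = 11.7
23.3 > 11.7, so B is closer.

B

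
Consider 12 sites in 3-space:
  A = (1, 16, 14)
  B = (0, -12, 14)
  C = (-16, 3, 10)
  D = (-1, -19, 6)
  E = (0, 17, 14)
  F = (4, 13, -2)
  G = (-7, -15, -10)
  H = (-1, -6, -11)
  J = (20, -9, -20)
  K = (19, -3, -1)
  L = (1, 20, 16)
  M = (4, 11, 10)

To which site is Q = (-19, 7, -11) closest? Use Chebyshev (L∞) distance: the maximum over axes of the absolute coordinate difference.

H

d(Q,A) = max(20, 9, 25) = 25
d(Q,B) = max(19, 19, 25) = 25
d(Q,C) = max(3, 4, 21) = 21
d(Q,D) = max(18, 26, 17) = 26
d(Q,E) = max(19, 10, 25) = 25
d(Q,F) = max(23, 6, 9) = 23
d(Q,G) = max(12, 22, 1) = 22
d(Q,H) = max(18, 13, 0) = 18
d(Q,J) = max(39, 16, 9) = 39
d(Q,K) = max(38, 10, 10) = 38
d(Q,L) = max(20, 13, 27) = 27
d(Q,M) = max(23, 4, 21) = 23
H is nearest.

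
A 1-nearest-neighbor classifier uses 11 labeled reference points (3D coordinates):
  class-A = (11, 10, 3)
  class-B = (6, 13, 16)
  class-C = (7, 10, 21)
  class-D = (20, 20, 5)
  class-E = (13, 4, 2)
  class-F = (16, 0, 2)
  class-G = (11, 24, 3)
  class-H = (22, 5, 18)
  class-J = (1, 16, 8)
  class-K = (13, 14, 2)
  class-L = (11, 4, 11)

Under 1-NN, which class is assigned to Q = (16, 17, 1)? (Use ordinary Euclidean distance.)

class-K

Since √ is increasing, it suffices to compare squared distances:
d²(Q, class-A) = (16−11)² + (17−10)² + (1−3)² = 25 + 49 + 4 = 78
d²(Q, class-B) = (16−6)² + (17−13)² + (1−16)² = 100 + 16 + 225 = 341
d²(Q, class-C) = (16−7)² + (17−10)² + (1−21)² = 81 + 49 + 400 = 530
d²(Q, class-D) = (16−20)² + (17−20)² + (1−5)² = 16 + 9 + 16 = 41
d²(Q, class-E) = (16−13)² + (17−4)² + (1−2)² = 9 + 169 + 1 = 179
d²(Q, class-F) = (16−16)² + (17−0)² + (1−2)² = 0 + 289 + 1 = 290
d²(Q, class-G) = (16−11)² + (17−24)² + (1−3)² = 25 + 49 + 4 = 78
d²(Q, class-H) = (16−22)² + (17−5)² + (1−18)² = 36 + 144 + 289 = 469
d²(Q, class-J) = (16−1)² + (17−16)² + (1−8)² = 225 + 1 + 49 = 275
d²(Q, class-K) = (16−13)² + (17−14)² + (1−2)² = 9 + 9 + 1 = 19
d²(Q, class-L) = (16−11)² + (17−4)² + (1−11)² = 25 + 169 + 100 = 294
class-K is nearest.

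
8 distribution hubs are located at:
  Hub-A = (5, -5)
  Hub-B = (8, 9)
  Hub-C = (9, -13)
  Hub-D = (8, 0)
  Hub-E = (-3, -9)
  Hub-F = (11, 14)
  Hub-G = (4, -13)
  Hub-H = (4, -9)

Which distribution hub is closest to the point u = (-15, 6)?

Hub-E

Squared Euclidean distances:
d²(u, Hub-A) = (-15−5)² + (6−(-5))² = 400 + 121 = 521
d²(u, Hub-B) = (-15−8)² + (6−9)² = 529 + 9 = 538
d²(u, Hub-C) = (-15−9)² + (6−(-13))² = 576 + 361 = 937
d²(u, Hub-D) = (-15−8)² + (6−0)² = 529 + 36 = 565
d²(u, Hub-E) = (-15−(-3))² + (6−(-9))² = 144 + 225 = 369
d²(u, Hub-F) = (-15−11)² + (6−14)² = 676 + 64 = 740
d²(u, Hub-G) = (-15−4)² + (6−(-13))² = 361 + 361 = 722
d²(u, Hub-H) = (-15−4)² + (6−(-9))² = 361 + 225 = 586
The smallest is to Hub-E, so u lies in the Voronoi region of Hub-E.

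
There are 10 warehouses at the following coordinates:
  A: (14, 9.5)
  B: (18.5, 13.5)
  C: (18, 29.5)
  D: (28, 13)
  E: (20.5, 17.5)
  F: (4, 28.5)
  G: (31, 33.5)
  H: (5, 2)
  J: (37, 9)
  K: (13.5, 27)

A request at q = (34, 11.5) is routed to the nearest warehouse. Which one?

J

Since √ is increasing, it suffices to compare squared distances:
|qA|² = (34−14)² + (11.5−9.5)² = 400 + 4 = 404
|qB|² = (34−18.5)² + (11.5−13.5)² = 240.25 + 4 = 244.25
|qC|² = (34−18)² + (11.5−29.5)² = 256 + 324 = 580
|qD|² = (34−28)² + (11.5−13)² = 36 + 2.25 = 38.25
|qE|² = (34−20.5)² + (11.5−17.5)² = 182.25 + 36 = 218.25
|qF|² = (34−4)² + (11.5−28.5)² = 900 + 289 = 1189
|qG|² = (34−31)² + (11.5−33.5)² = 9 + 484 = 493
|qH|² = (34−5)² + (11.5−2)² = 841 + 90.25 = 931.25
|qJ|² = (34−37)² + (11.5−9)² = 9 + 6.25 = 15.25
|qK|² = (34−13.5)² + (11.5−27)² = 420.25 + 240.25 = 660.5
Minimum is at J.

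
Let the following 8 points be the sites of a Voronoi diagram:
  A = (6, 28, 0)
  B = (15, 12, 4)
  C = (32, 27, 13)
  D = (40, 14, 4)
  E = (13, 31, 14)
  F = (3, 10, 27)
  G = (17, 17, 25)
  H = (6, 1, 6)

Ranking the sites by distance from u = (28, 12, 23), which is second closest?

Squared Euclidean distances:
|uA|² = (28−6)² + (12−28)² + (23−0)² = 484 + 256 + 529 = 1269
|uB|² = (28−15)² + (12−12)² + (23−4)² = 169 + 0 + 361 = 530
|uC|² = (28−32)² + (12−27)² + (23−13)² = 16 + 225 + 100 = 341
|uD|² = (28−40)² + (12−14)² + (23−4)² = 144 + 4 + 361 = 509
|uE|² = (28−13)² + (12−31)² + (23−14)² = 225 + 361 + 81 = 667
|uF|² = (28−3)² + (12−10)² + (23−27)² = 625 + 4 + 16 = 645
|uG|² = (28−17)² + (12−17)² + (23−25)² = 121 + 25 + 4 = 150
|uH|² = (28−6)² + (12−1)² + (23−6)² = 484 + 121 + 289 = 894
Sorted ascending: G, C, D, … — the second-nearest is C.

C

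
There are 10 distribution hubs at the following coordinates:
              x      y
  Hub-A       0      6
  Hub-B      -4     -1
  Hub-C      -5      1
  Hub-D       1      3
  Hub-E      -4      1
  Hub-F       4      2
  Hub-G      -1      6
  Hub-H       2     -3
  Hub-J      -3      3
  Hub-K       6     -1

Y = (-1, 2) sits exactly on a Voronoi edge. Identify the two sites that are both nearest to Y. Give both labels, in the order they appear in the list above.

Hub-D and Hub-J

Squared distances from Y to each site:
d²(Y, Hub-A) = 1 + 16 = 17
d²(Y, Hub-B) = 9 + 9 = 18
d²(Y, Hub-C) = 16 + 1 = 17
d²(Y, Hub-D) = 4 + 1 = 5
d²(Y, Hub-E) = 9 + 1 = 10
d²(Y, Hub-F) = 25 + 0 = 25
d²(Y, Hub-G) = 0 + 16 = 16
d²(Y, Hub-H) = 9 + 25 = 34
d²(Y, Hub-J) = 4 + 1 = 5
d²(Y, Hub-K) = 49 + 9 = 58
Y is equidistant from Hub-D and Hub-J (both at squared distance 5), and every other site is strictly farther — so Y lies on the Hub-D–Hub-J Voronoi edge.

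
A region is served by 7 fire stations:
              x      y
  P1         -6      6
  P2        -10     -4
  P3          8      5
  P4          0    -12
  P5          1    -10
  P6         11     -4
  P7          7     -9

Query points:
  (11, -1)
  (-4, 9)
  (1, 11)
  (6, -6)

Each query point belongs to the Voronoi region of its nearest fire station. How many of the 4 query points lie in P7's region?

1

(11, -1) — d² to each: P1:338, P2:450, P3:45, P4:242, P5:181, P6:9, P7:80 → nearest is P6
(-4, 9) — d² to each: P1:13, P2:205, P3:160, P4:457, P5:386, P6:394, P7:445 → nearest is P1
(1, 11) — d² to each: P1:74, P2:346, P3:85, P4:530, P5:441, P6:325, P7:436 → nearest is P1
(6, -6) — d² to each: P1:288, P2:260, P3:125, P4:72, P5:41, P6:29, P7:10 → nearest is P7
1 of the 4 points has P7 as nearest.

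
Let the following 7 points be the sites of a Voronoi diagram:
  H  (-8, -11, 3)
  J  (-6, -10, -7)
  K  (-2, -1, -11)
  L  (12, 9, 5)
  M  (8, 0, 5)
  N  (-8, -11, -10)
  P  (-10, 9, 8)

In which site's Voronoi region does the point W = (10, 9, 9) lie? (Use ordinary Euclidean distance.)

L

Since √ is increasing, it suffices to compare squared distances:
|WH|² = (10−(-8))² + (9−(-11))² + (9−3)² = 324 + 400 + 36 = 760
|WJ|² = (10−(-6))² + (9−(-10))² + (9−(-7))² = 256 + 361 + 256 = 873
|WK|² = (10−(-2))² + (9−(-1))² + (9−(-11))² = 144 + 100 + 400 = 644
|WL|² = (10−12)² + (9−9)² + (9−5)² = 4 + 0 + 16 = 20
|WM|² = (10−8)² + (9−0)² + (9−5)² = 4 + 81 + 16 = 101
|WN|² = (10−(-8))² + (9−(-11))² + (9−(-10))² = 324 + 400 + 361 = 1085
|WP|² = (10−(-10))² + (9−9)² + (9−8)² = 400 + 0 + 1 = 401
L is nearest.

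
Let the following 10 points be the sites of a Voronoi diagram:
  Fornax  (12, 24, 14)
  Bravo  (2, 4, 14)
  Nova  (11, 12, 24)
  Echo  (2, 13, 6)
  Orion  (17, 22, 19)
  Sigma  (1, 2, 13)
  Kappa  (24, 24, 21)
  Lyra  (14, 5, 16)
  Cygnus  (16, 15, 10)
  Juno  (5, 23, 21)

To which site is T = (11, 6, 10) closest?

Lyra

Since √ is increasing, it suffices to compare squared distances:
d²(T, Fornax) = 1 + 324 + 16 = 341
d²(T, Bravo) = 81 + 4 + 16 = 101
d²(T, Nova) = 0 + 36 + 196 = 232
d²(T, Echo) = 81 + 49 + 16 = 146
d²(T, Orion) = 36 + 256 + 81 = 373
d²(T, Sigma) = 100 + 16 + 9 = 125
d²(T, Kappa) = 169 + 324 + 121 = 614
d²(T, Lyra) = 9 + 1 + 36 = 46
d²(T, Cygnus) = 25 + 81 + 0 = 106
d²(T, Juno) = 36 + 289 + 121 = 446
The smallest is to Lyra, so T lies in the Voronoi region of Lyra.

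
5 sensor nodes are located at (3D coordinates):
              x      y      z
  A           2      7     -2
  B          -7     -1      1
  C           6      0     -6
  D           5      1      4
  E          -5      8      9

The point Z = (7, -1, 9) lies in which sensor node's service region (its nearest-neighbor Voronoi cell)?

Squared Euclidean distances:
|ZA|² = (7−2)² + (-1−7)² + (9−(-2))² = 25 + 64 + 121 = 210
|ZB|² = (7−(-7))² + (-1−(-1))² + (9−1)² = 196 + 0 + 64 = 260
|ZC|² = (7−6)² + (-1−0)² + (9−(-6))² = 1 + 1 + 225 = 227
|ZD|² = (7−5)² + (-1−1)² + (9−4)² = 4 + 4 + 25 = 33
|ZE|² = (7−(-5))² + (-1−8)² + (9−9)² = 144 + 81 + 0 = 225
D is nearest.

D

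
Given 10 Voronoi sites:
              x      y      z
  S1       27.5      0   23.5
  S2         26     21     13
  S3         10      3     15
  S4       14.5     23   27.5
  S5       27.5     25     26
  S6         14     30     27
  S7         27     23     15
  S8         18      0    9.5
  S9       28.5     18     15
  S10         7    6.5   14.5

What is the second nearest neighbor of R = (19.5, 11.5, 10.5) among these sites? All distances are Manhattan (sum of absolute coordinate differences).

d(R,S1) = 8 + 11.5 + 13 = 32.5
d(R,S2) = 6.5 + 9.5 + 2.5 = 18.5
d(R,S3) = 9.5 + 8.5 + 4.5 = 22.5
d(R,S4) = 5 + 11.5 + 17 = 33.5
d(R,S5) = 8 + 13.5 + 15.5 = 37
d(R,S6) = 5.5 + 18.5 + 16.5 = 40.5
d(R,S7) = 7.5 + 11.5 + 4.5 = 23.5
d(R,S8) = 1.5 + 11.5 + 1 = 14
d(R,S9) = 9 + 6.5 + 4.5 = 20
d(R, S10) = 12.5 + 5 + 4 = 21.5
Sorted ascending: S8, S2, S9, … — the second-nearest is S2.

S2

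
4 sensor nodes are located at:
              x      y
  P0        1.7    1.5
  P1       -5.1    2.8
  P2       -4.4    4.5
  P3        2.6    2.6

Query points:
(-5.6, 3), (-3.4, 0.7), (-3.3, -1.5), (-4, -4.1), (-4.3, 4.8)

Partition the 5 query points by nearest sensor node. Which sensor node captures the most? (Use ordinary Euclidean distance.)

(-5.6, 3) — d² to each: P0:55.54, P1:0.29, P2:3.69, P3:67.4 → nearest is P1
(-3.4, 0.7) — d² to each: P0:26.65, P1:7.3, P2:15.44, P3:39.61 → nearest is P1
(-3.3, -1.5) — d² to each: P0:34, P1:21.73, P2:37.21, P3:51.62 → nearest is P1
(-4, -4.1) — d² to each: P0:63.85, P1:48.82, P2:74.12, P3:88.45 → nearest is P1
(-4.3, 4.8) — d² to each: P0:46.89, P1:4.64, P2:0.1, P3:52.45 → nearest is P2
Tally — P1:4, P2:1. P1 captures the most (4).

P1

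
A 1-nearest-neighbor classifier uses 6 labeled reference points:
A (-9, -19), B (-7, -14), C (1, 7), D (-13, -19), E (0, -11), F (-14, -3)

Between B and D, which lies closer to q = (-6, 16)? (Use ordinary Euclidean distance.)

Compare squared distances:
|qB|² = (-6−(-7))² + (16−(-14))² = 1 + 900 = 901
|qD|² = (-6−(-13))² + (16−(-19))² = 49 + 1225 = 1274
901 < 1274, so B is closer.

B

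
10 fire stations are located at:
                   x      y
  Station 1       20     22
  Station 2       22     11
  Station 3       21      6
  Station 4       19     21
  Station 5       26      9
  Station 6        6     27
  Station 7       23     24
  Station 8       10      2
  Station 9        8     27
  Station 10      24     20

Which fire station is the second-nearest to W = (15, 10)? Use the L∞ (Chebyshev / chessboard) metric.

d(W, Station 1) = max(5, 12) = 12
d(W, Station 2) = max(7, 1) = 7
d(W, Station 3) = max(6, 4) = 6
d(W, Station 4) = max(4, 11) = 11
d(W, Station 5) = max(11, 1) = 11
d(W, Station 6) = max(9, 17) = 17
d(W, Station 7) = max(8, 14) = 14
d(W, Station 8) = max(5, 8) = 8
d(W, Station 9) = max(7, 17) = 17
d(W, Station 10) = max(9, 10) = 10
Sorted ascending: Station 3, Station 2, Station 8, … — the second-nearest is Station 2.

Station 2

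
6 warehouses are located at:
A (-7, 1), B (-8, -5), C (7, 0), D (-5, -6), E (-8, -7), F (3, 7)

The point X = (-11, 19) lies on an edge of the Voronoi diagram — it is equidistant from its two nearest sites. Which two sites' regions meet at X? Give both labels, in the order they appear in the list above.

Squared distances from X to each site:
|XA|² = (-11−(-7))² + (19−1)² = 16 + 324 = 340
|XB|² = (-11−(-8))² + (19−(-5))² = 9 + 576 = 585
|XC|² = (-11−7)² + (19−0)² = 324 + 361 = 685
|XD|² = (-11−(-5))² + (19−(-6))² = 36 + 625 = 661
|XE|² = (-11−(-8))² + (19−(-7))² = 9 + 676 = 685
|XF|² = (-11−3)² + (19−7)² = 196 + 144 = 340
X is equidistant from A and F (both at squared distance 340), and every other site is strictly farther — so X lies on the A–F Voronoi edge.

A and F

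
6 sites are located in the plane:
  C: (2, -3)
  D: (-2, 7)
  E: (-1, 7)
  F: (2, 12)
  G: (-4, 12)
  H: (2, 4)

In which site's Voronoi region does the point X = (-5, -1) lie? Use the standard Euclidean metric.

Squared Euclidean distances:
|XC|² = (-5−2)² + (-1−(-3))² = 49 + 4 = 53
|XD|² = (-5−(-2))² + (-1−7)² = 9 + 64 = 73
|XE|² = (-5−(-1))² + (-1−7)² = 16 + 64 = 80
|XF|² = (-5−2)² + (-1−12)² = 49 + 169 = 218
|XG|² = (-5−(-4))² + (-1−12)² = 1 + 169 = 170
|XH|² = (-5−2)² + (-1−4)² = 49 + 25 = 74
The smallest is to C, so X lies in the Voronoi region of C.

C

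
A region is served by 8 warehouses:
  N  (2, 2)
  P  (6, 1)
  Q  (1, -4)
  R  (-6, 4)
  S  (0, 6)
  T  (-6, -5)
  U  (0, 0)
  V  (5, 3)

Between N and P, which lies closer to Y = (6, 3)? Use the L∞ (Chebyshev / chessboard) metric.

P

d(Y,N) = max(4, 1) = 4
d(Y,P) = max(0, 2) = 2
4 > 2, so P is closer.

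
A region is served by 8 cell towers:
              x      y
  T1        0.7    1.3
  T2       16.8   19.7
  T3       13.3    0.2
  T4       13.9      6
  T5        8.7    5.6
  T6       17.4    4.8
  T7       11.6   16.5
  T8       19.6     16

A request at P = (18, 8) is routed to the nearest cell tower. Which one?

T6

Since √ is increasing, it suffices to compare squared distances:
|PT1|² = 299.29 + 44.89 = 344.18
|PT2|² = 1.44 + 136.89 = 138.33
|PT3|² = 22.09 + 60.84 = 82.93
|PT4|² = 16.81 + 4 = 20.81
|PT5|² = 86.49 + 5.76 = 92.25
|PT6|² = 0.36 + 10.24 = 10.6
|PT7|² = 40.96 + 72.25 = 113.21
|PT8|² = 2.56 + 64 = 66.56
The smallest is to T6, so P lies in the Voronoi region of T6.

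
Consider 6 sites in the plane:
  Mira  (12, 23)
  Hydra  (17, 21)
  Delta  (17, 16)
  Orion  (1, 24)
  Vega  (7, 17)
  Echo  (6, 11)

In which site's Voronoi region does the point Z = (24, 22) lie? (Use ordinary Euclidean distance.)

Hydra

Compare squared distances (the ordering matches that of the actual distances):
d²(Z, Mira) = 144 + 1 = 145
d²(Z, Hydra) = 49 + 1 = 50
d²(Z, Delta) = 49 + 36 = 85
d²(Z, Orion) = 529 + 4 = 533
d²(Z, Vega) = 289 + 25 = 314
d²(Z, Echo) = 324 + 121 = 445
The smallest is to Hydra, so Z lies in the Voronoi region of Hydra.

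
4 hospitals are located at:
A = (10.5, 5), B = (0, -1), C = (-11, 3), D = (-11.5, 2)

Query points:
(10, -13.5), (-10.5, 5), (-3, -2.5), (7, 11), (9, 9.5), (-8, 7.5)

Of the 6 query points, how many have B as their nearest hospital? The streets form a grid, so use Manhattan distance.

1

(10, -13.5) — d to each: A:19, B:22.5, C:37.5, D:37 → nearest is A
(-10.5, 5) — d to each: A:21, B:16.5, C:2.5, D:4 → nearest is C
(-3, -2.5) — d to each: A:21, B:4.5, C:13.5, D:13 → nearest is B
(7, 11) — d to each: A:9.5, B:19, C:26, D:27.5 → nearest is A
(9, 9.5) — d to each: A:6, B:19.5, C:26.5, D:28 → nearest is A
(-8, 7.5) — d to each: A:21, B:16.5, C:7.5, D:9 → nearest is C
1 of the 6 points has B as nearest.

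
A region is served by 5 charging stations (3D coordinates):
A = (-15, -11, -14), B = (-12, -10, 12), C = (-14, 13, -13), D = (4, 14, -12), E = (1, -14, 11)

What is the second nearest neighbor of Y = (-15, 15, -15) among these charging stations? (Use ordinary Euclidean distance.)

Squared Euclidean distances:
|YA|² = (-15−(-15))² + (15−(-11))² + (-15−(-14))² = 0 + 676 + 1 = 677
|YB|² = (-15−(-12))² + (15−(-10))² + (-15−12)² = 9 + 625 + 729 = 1363
|YC|² = (-15−(-14))² + (15−13)² + (-15−(-13))² = 1 + 4 + 4 = 9
|YD|² = (-15−4)² + (15−14)² + (-15−(-12))² = 361 + 1 + 9 = 371
|YE|² = (-15−1)² + (15−(-14))² + (-15−11)² = 256 + 841 + 676 = 1773
Sorted ascending: C, D, A, … — the second-nearest is D.

D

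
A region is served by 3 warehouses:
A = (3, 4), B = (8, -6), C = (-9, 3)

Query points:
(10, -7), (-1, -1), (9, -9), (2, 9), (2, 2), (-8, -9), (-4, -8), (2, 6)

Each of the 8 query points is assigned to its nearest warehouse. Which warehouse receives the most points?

A

(10, -7) — d² to each: A:170, B:5, C:461 → nearest is B
(-1, -1) — d² to each: A:41, B:106, C:80 → nearest is A
(9, -9) — d² to each: A:205, B:10, C:468 → nearest is B
(2, 9) — d² to each: A:26, B:261, C:157 → nearest is A
(2, 2) — d² to each: A:5, B:100, C:122 → nearest is A
(-8, -9) — d² to each: A:290, B:265, C:145 → nearest is C
(-4, -8) — d² to each: A:193, B:148, C:146 → nearest is C
(2, 6) — d² to each: A:5, B:180, C:130 → nearest is A
Tally — A:4, B:2, C:2. A captures the most (4).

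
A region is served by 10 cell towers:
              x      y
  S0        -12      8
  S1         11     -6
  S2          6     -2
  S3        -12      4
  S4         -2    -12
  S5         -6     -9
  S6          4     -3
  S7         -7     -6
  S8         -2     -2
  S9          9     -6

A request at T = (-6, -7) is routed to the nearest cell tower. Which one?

S7

Squared Euclidean distances:
|TS0|² = 36 + 225 = 261
|TS1|² = 289 + 1 = 290
|TS2|² = 144 + 25 = 169
|TS3|² = 36 + 121 = 157
|TS4|² = 16 + 25 = 41
|TS5|² = 0 + 4 = 4
|TS6|² = 100 + 16 = 116
|TS7|² = 1 + 1 = 2
|TS8|² = 16 + 25 = 41
|TS9|² = 225 + 1 = 226
The smallest is to S7, so T lies in the Voronoi region of S7.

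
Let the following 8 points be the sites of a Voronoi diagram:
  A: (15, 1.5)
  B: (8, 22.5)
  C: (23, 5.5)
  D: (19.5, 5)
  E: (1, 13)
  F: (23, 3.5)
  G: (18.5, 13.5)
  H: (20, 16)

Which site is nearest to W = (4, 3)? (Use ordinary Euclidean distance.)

E

Squared Euclidean distances:
|WA|² = 121 + 2.25 = 123.25
|WB|² = 16 + 380.25 = 396.25
|WC|² = 361 + 6.25 = 367.25
|WD|² = 240.25 + 4 = 244.25
|WE|² = 9 + 100 = 109
|WF|² = 361 + 0.25 = 361.25
|WG|² = 210.25 + 110.25 = 320.5
|WH|² = 256 + 169 = 425
Minimum is at E.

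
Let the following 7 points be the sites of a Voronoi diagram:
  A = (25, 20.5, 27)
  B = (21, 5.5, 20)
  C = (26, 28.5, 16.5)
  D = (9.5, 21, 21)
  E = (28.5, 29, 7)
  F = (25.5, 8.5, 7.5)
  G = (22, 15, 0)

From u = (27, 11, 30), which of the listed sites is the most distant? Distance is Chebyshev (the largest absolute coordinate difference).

d(u,A) = max(2, 9.5, 3) = 9.5
d(u,B) = max(6, 5.5, 10) = 10
d(u,C) = max(1, 17.5, 13.5) = 17.5
d(u,D) = max(17.5, 10, 9) = 17.5
d(u,E) = max(1.5, 18, 23) = 23
d(u,F) = max(1.5, 2.5, 22.5) = 22.5
d(u,G) = max(5, 4, 30) = 30
The largest is to G.

G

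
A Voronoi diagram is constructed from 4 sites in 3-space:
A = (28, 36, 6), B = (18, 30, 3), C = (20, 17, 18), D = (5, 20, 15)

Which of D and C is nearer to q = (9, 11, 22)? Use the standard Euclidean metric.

Compare squared distances:
|qD|² = (9−5)² + (11−20)² + (22−15)² = 16 + 81 + 49 = 146
|qC|² = (9−20)² + (11−17)² + (22−18)² = 121 + 36 + 16 = 173
146 < 173, so D is closer.

D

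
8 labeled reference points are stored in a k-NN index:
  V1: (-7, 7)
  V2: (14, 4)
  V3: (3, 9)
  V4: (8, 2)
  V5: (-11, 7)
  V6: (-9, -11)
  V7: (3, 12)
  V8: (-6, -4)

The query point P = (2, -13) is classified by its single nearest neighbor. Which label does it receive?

Compare squared distances (the ordering matches that of the actual distances):
|PV1|² = (2−(-7))² + (-13−7)² = 81 + 400 = 481
|PV2|² = (2−14)² + (-13−4)² = 144 + 289 = 433
|PV3|² = (2−3)² + (-13−9)² = 1 + 484 = 485
|PV4|² = (2−8)² + (-13−2)² = 36 + 225 = 261
|PV5|² = (2−(-11))² + (-13−7)² = 169 + 400 = 569
|PV6|² = (2−(-9))² + (-13−(-11))² = 121 + 4 = 125
|PV7|² = (2−3)² + (-13−12)² = 1 + 625 = 626
|PV8|² = (2−(-6))² + (-13−(-4))² = 64 + 81 = 145
V6 is nearest.

V6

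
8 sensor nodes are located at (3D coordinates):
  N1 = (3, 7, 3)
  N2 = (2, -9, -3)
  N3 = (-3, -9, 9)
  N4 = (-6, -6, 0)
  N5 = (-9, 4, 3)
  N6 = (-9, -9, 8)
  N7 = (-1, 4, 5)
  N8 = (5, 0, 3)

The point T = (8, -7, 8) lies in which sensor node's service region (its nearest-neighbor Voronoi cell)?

Squared Euclidean distances:
|TN1|² = 25 + 196 + 25 = 246
|TN2|² = 36 + 4 + 121 = 161
|TN3|² = 121 + 4 + 1 = 126
|TN4|² = 196 + 1 + 64 = 261
|TN5|² = 289 + 121 + 25 = 435
|TN6|² = 289 + 4 + 0 = 293
|TN7|² = 81 + 121 + 9 = 211
|TN8|² = 9 + 49 + 25 = 83
Minimum is at N8.

N8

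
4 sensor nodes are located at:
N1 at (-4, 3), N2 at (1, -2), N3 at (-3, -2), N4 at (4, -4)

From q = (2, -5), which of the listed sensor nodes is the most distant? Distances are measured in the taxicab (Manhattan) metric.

d(q,N1) = 6 + 8 = 14
d(q,N2) = 1 + 3 = 4
d(q,N3) = 5 + 3 = 8
d(q,N4) = 2 + 1 = 3
The largest is to N1.

N1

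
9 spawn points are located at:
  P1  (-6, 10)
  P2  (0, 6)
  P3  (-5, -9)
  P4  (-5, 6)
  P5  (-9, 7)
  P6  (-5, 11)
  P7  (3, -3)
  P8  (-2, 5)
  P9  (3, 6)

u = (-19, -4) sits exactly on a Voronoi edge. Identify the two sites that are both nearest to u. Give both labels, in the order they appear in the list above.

Squared distances from u to each site:
|uP1|² = (-19−(-6))² + (-4−10)² = 169 + 196 = 365
|uP2|² = (-19−0)² + (-4−6)² = 361 + 100 = 461
|uP3|² = (-19−(-5))² + (-4−(-9))² = 196 + 25 = 221
|uP4|² = (-19−(-5))² + (-4−6)² = 196 + 100 = 296
|uP5|² = (-19−(-9))² + (-4−7)² = 100 + 121 = 221
|uP6|² = (-19−(-5))² + (-4−11)² = 196 + 225 = 421
|uP7|² = (-19−3)² + (-4−(-3))² = 484 + 1 = 485
|uP8|² = (-19−(-2))² + (-4−5)² = 289 + 81 = 370
|uP9|² = (-19−3)² + (-4−6)² = 484 + 100 = 584
u is equidistant from P3 and P5 (both at squared distance 221), and every other site is strictly farther — so u lies on the P3–P5 Voronoi edge.

P3 and P5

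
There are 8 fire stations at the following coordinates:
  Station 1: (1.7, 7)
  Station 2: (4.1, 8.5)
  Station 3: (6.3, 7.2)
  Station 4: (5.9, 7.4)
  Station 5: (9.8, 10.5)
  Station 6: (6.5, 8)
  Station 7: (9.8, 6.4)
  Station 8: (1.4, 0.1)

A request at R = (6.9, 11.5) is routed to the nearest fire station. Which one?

Station 5

Since √ is increasing, it suffices to compare squared distances:
d²(R, Station 1) = 27.04 + 20.25 = 47.29
d²(R, Station 2) = 7.84 + 9 = 16.84
d²(R, Station 3) = 0.36 + 18.49 = 18.85
d²(R, Station 4) = 1 + 16.81 = 17.81
d²(R, Station 5) = 8.41 + 1 = 9.41
d²(R, Station 6) = 0.16 + 12.25 = 12.41
d²(R, Station 7) = 8.41 + 26.01 = 34.42
d²(R, Station 8) = 30.25 + 129.96 = 160.21
The smallest is to Station 5, so R lies in the Voronoi region of Station 5.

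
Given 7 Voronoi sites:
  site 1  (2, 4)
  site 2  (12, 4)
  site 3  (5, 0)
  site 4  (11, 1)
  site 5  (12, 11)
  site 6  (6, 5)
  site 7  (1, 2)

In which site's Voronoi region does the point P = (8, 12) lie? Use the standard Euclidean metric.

Compare squared distances (the ordering matches that of the actual distances):
d²(P, site 1) = (8−2)² + (12−4)² = 36 + 64 = 100
d²(P, site 2) = (8−12)² + (12−4)² = 16 + 64 = 80
d²(P, site 3) = (8−5)² + (12−0)² = 9 + 144 = 153
d²(P, site 4) = (8−11)² + (12−1)² = 9 + 121 = 130
d²(P, site 5) = (8−12)² + (12−11)² = 16 + 1 = 17
d²(P, site 6) = (8−6)² + (12−5)² = 4 + 49 = 53
d²(P, site 7) = (8−1)² + (12−2)² = 49 + 100 = 149
Minimum is at site 5.

site 5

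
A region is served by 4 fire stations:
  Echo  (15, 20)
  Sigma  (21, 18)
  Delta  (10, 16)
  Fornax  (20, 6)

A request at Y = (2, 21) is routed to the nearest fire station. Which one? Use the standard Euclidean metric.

Compare squared distances (the ordering matches that of the actual distances):
d²(Y, Echo) = 169 + 1 = 170
d²(Y, Sigma) = 361 + 9 = 370
d²(Y, Delta) = 64 + 25 = 89
d²(Y, Fornax) = 324 + 225 = 549
The smallest is to Delta, so Y lies in the Voronoi region of Delta.

Delta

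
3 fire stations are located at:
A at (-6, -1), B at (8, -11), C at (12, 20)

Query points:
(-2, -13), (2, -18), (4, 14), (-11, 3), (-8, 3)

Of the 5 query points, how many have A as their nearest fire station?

2

(-2, -13) — d² to each: A:160, B:104, C:1285 → nearest is B
(2, -18) — d² to each: A:353, B:85, C:1544 → nearest is B
(4, 14) — d² to each: A:325, B:641, C:100 → nearest is C
(-11, 3) — d² to each: A:41, B:557, C:818 → nearest is A
(-8, 3) — d² to each: A:20, B:452, C:689 → nearest is A
2 of the 5 points have A as nearest.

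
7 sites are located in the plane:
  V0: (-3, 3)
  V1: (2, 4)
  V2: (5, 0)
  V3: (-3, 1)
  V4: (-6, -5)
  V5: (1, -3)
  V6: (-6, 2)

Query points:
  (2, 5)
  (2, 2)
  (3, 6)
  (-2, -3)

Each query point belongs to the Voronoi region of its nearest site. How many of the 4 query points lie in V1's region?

(2, 5) — d² to each: V0:29, V1:1, V2:34, V3:41, V4:164, V5:65, V6:73 → nearest is V1
(2, 2) — d² to each: V0:26, V1:4, V2:13, V3:26, V4:113, V5:26, V6:64 → nearest is V1
(3, 6) — d² to each: V0:45, V1:5, V2:40, V3:61, V4:202, V5:85, V6:97 → nearest is V1
(-2, -3) — d² to each: V0:37, V1:65, V2:58, V3:17, V4:20, V5:9, V6:41 → nearest is V5
3 of the 4 points have V1 as nearest.

3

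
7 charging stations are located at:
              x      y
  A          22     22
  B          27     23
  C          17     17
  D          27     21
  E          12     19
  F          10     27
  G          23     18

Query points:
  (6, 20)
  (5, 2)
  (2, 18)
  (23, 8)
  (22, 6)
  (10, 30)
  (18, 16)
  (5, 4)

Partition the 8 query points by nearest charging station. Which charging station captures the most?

(6, 20) — d² to each: A:260, B:450, C:130, D:442, E:37, F:65, G:293 → nearest is E
(5, 2) — d² to each: A:689, B:925, C:369, D:845, E:338, F:650, G:580 → nearest is E
(2, 18) — d² to each: A:416, B:650, C:226, D:634, E:101, F:145, G:441 → nearest is E
(23, 8) — d² to each: A:197, B:241, C:117, D:185, E:242, F:530, G:100 → nearest is G
(22, 6) — d² to each: A:256, B:314, C:146, D:250, E:269, F:585, G:145 → nearest is G
(10, 30) — d² to each: A:208, B:338, C:218, D:370, E:125, F:9, G:313 → nearest is F
(18, 16) — d² to each: A:52, B:130, C:2, D:106, E:45, F:185, G:29 → nearest is C
(5, 4) — d² to each: A:613, B:845, C:313, D:773, E:274, F:554, G:520 → nearest is E
Tally — C:1, E:4, F:1, G:2. E captures the most (4).

E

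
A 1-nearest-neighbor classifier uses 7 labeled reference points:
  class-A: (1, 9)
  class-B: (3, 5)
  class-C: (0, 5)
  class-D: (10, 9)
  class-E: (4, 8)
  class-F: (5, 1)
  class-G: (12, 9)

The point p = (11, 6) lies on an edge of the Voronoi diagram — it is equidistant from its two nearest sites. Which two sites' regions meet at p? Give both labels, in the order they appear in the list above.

class-D and class-G

Squared distances from p to each site:
d²(p, class-A) = (11−1)² + (6−9)² = 100 + 9 = 109
d²(p, class-B) = (11−3)² + (6−5)² = 64 + 1 = 65
d²(p, class-C) = (11−0)² + (6−5)² = 121 + 1 = 122
d²(p, class-D) = (11−10)² + (6−9)² = 1 + 9 = 10
d²(p, class-E) = (11−4)² + (6−8)² = 49 + 4 = 53
d²(p, class-F) = (11−5)² + (6−1)² = 36 + 25 = 61
d²(p, class-G) = (11−12)² + (6−9)² = 1 + 9 = 10
p is equidistant from class-D and class-G (both at squared distance 10), and every other site is strictly farther — so p lies on the class-D–class-G Voronoi edge.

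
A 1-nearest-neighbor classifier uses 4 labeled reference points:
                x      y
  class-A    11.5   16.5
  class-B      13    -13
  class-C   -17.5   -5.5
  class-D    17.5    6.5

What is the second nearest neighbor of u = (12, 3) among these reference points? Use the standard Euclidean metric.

Since √ is increasing, it suffices to compare squared distances:
d²(u, class-A) = (12−11.5)² + (3−16.5)² = 0.25 + 182.25 = 182.5
d²(u, class-B) = (12−13)² + (3−(-13))² = 1 + 256 = 257
d²(u, class-C) = (12−(-17.5))² + (3−(-5.5))² = 870.25 + 72.25 = 942.5
d²(u, class-D) = (12−17.5)² + (3−6.5)² = 30.25 + 12.25 = 42.5
Sorted ascending: class-D, class-A, class-B, … — the second-nearest is class-A.

class-A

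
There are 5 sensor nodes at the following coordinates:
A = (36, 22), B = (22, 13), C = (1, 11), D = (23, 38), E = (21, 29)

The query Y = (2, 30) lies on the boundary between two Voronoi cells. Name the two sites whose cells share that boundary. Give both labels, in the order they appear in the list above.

Squared distances from Y to each site:
|YA|² = (2−36)² + (30−22)² = 1156 + 64 = 1220
|YB|² = (2−22)² + (30−13)² = 400 + 289 = 689
|YC|² = (2−1)² + (30−11)² = 1 + 361 = 362
|YD|² = (2−23)² + (30−38)² = 441 + 64 = 505
|YE|² = (2−21)² + (30−29)² = 361 + 1 = 362
Y is equidistant from C and E (both at squared distance 362), and every other site is strictly farther — so Y lies on the C–E Voronoi edge.

C and E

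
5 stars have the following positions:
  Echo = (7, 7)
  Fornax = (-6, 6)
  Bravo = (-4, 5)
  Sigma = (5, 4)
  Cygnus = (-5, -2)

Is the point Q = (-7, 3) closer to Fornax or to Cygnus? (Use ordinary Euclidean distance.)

Compare squared distances:
d²(Q, Fornax) = (-7−(-6))² + (3−6)² = 1 + 9 = 10
d²(Q, Cygnus) = (-7−(-5))² + (3−(-2))² = 4 + 25 = 29
10 < 29, so Fornax is closer.

Fornax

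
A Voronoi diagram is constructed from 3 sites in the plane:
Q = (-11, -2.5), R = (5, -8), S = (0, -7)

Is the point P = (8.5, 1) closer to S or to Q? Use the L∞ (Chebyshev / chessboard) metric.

d(P,S) = max(8.5, 8) = 8.5
d(P,Q) = max(19.5, 3.5) = 19.5
8.5 < 19.5, so S is closer.

S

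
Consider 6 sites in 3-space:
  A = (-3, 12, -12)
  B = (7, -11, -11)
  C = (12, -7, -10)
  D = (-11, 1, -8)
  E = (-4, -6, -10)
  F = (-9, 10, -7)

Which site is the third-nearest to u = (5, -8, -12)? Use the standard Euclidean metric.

Compare squared distances (the ordering matches that of the actual distances):
|uA|² = (5−(-3))² + (-8−12)² + (-12−(-12))² = 64 + 400 + 0 = 464
|uB|² = (5−7)² + (-8−(-11))² + (-12−(-11))² = 4 + 9 + 1 = 14
|uC|² = (5−12)² + (-8−(-7))² + (-12−(-10))² = 49 + 1 + 4 = 54
|uD|² = (5−(-11))² + (-8−1)² + (-12−(-8))² = 256 + 81 + 16 = 353
|uE|² = (5−(-4))² + (-8−(-6))² + (-12−(-10))² = 81 + 4 + 4 = 89
|uF|² = (5−(-9))² + (-8−10)² + (-12−(-7))² = 196 + 324 + 25 = 545
Sorted ascending: B, C, E, D, … — the third-nearest is E.

E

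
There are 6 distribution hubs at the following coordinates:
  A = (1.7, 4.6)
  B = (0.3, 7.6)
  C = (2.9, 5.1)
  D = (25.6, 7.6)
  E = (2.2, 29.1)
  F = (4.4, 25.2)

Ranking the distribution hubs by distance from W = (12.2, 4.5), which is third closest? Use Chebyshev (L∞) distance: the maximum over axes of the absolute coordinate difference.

d(W,A) = max(10.5, 0.1) = 10.5
d(W,B) = max(11.9, 3.1) = 11.9
d(W,C) = max(9.3, 0.6) = 9.3
d(W,D) = max(13.4, 3.1) = 13.4
d(W,E) = max(10, 24.6) = 24.6
d(W,F) = max(7.8, 20.7) = 20.7
Sorted ascending: C, A, B, D, … — the third-nearest is B.

B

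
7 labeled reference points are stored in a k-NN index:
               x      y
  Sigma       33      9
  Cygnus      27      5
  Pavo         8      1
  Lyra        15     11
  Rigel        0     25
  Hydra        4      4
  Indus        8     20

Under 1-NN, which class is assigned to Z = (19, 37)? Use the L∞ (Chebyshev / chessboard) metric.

Indus

d(Z, Sigma) = max(14, 28) = 28
d(Z, Cygnus) = max(8, 32) = 32
d(Z, Pavo) = max(11, 36) = 36
d(Z, Lyra) = max(4, 26) = 26
d(Z, Rigel) = max(19, 12) = 19
d(Z, Hydra) = max(15, 33) = 33
d(Z, Indus) = max(11, 17) = 17
Minimum is at Indus.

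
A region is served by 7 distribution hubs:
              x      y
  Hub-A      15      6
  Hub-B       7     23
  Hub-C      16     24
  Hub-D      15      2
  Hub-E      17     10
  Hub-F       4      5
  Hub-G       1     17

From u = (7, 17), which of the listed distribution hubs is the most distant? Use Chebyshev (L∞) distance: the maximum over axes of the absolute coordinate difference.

Hub-D

d(u, Hub-A) = max(8, 11) = 11
d(u, Hub-B) = max(0, 6) = 6
d(u, Hub-C) = max(9, 7) = 9
d(u, Hub-D) = max(8, 15) = 15
d(u, Hub-E) = max(10, 7) = 10
d(u, Hub-F) = max(3, 12) = 12
d(u, Hub-G) = max(6, 0) = 6
The largest is to Hub-D.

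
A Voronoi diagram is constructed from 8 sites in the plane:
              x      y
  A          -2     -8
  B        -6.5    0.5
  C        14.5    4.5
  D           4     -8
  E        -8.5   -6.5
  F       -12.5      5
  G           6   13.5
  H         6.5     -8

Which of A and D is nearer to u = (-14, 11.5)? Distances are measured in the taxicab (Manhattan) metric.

A

d(u,A) = |-14−(-2)| + |11.5−(-8)| = 12 + 19.5 = 31.5
d(u,D) = |-14−4| + |11.5−(-8)| = 18 + 19.5 = 37.5
31.5 < 37.5, so A is closer.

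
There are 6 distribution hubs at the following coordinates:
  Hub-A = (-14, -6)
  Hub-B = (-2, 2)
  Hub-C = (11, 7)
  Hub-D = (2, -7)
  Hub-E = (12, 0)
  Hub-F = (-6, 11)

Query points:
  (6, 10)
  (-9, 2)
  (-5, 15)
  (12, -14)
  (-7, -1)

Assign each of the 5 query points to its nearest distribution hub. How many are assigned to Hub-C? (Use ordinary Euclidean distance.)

(6, 10) — d² to each: Hub-A:656, Hub-B:128, Hub-C:34, Hub-D:305, Hub-E:136, Hub-F:145 → nearest is Hub-C
(-9, 2) — d² to each: Hub-A:89, Hub-B:49, Hub-C:425, Hub-D:202, Hub-E:445, Hub-F:90 → nearest is Hub-B
(-5, 15) — d² to each: Hub-A:522, Hub-B:178, Hub-C:320, Hub-D:533, Hub-E:514, Hub-F:17 → nearest is Hub-F
(12, -14) — d² to each: Hub-A:740, Hub-B:452, Hub-C:442, Hub-D:149, Hub-E:196, Hub-F:949 → nearest is Hub-D
(-7, -1) — d² to each: Hub-A:74, Hub-B:34, Hub-C:388, Hub-D:117, Hub-E:362, Hub-F:145 → nearest is Hub-B
1 of the 5 points has Hub-C as nearest.

1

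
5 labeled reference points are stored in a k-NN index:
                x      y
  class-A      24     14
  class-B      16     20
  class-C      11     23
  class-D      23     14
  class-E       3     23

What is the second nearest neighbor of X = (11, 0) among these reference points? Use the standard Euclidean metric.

Compare squared distances (the ordering matches that of the actual distances):
d²(X, class-A) = (11−24)² + (0−14)² = 169 + 196 = 365
d²(X, class-B) = (11−16)² + (0−20)² = 25 + 400 = 425
d²(X, class-C) = (11−11)² + (0−23)² = 0 + 529 = 529
d²(X, class-D) = (11−23)² + (0−14)² = 144 + 196 = 340
d²(X, class-E) = (11−3)² + (0−23)² = 64 + 529 = 593
Sorted ascending: class-D, class-A, class-B, … — the second-nearest is class-A.

class-A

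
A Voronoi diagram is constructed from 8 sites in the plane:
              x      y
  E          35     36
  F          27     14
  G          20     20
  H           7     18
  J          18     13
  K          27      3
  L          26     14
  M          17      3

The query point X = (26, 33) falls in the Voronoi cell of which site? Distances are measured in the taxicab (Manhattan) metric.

E

d(X,E) = |26−35| + |33−36| = 9 + 3 = 12
d(X,F) = |26−27| + |33−14| = 1 + 19 = 20
d(X,G) = |26−20| + |33−20| = 6 + 13 = 19
d(X,H) = |26−7| + |33−18| = 19 + 15 = 34
d(X,J) = |26−18| + |33−13| = 8 + 20 = 28
d(X,K) = |26−27| + |33−3| = 1 + 30 = 31
d(X,L) = |26−26| + |33−14| = 0 + 19 = 19
d(X,M) = |26−17| + |33−3| = 9 + 30 = 39
E is nearest.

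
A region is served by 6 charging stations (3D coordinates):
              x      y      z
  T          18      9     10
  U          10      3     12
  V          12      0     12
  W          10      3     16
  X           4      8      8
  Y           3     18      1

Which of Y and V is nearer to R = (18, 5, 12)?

V

Compare squared distances:
|RY|² = (18−3)² + (5−18)² + (12−1)² = 225 + 169 + 121 = 515
|RV|² = (18−12)² + (5−0)² + (12−12)² = 36 + 25 + 0 = 61
515 > 61, so V is closer.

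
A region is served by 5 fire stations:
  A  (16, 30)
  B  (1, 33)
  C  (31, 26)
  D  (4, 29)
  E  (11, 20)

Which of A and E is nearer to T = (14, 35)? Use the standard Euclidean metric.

Compare squared distances:
|TA|² = (14−16)² + (35−30)² = 4 + 25 = 29
|TE|² = (14−11)² + (35−20)² = 9 + 225 = 234
29 < 234, so A is closer.

A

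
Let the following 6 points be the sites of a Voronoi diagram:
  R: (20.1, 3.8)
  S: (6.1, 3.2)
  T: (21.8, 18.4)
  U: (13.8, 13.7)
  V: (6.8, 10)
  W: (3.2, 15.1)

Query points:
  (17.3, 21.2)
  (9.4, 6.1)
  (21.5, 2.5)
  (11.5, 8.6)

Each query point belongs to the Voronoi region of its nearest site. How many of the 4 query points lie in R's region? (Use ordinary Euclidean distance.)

(17.3, 21.2) — d² to each: R:310.6, S:449.44, T:28.09, U:68.5, V:235.69, W:236.02 → nearest is T
(9.4, 6.1) — d² to each: R:119.78, S:19.3, T:305.05, U:77.12, V:21.97, W:119.44 → nearest is S
(21.5, 2.5) — d² to each: R:3.65, S:237.65, T:252.9, U:184.73, V:272.34, W:493.65 → nearest is R
(11.5, 8.6) — d² to each: R:97, S:58.32, T:202.13, U:31.3, V:24.05, W:111.14 → nearest is V
1 of the 4 points has R as nearest.

1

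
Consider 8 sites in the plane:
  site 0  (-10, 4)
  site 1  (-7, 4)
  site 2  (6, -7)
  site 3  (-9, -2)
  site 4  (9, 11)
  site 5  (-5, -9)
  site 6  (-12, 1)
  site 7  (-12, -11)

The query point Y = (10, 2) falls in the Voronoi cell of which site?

Compare squared distances (the ordering matches that of the actual distances):
d²(Y, site 0) = (10−(-10))² + (2−4)² = 400 + 4 = 404
d²(Y, site 1) = (10−(-7))² + (2−4)² = 289 + 4 = 293
d²(Y, site 2) = (10−6)² + (2−(-7))² = 16 + 81 = 97
d²(Y, site 3) = (10−(-9))² + (2−(-2))² = 361 + 16 = 377
d²(Y, site 4) = (10−9)² + (2−11)² = 1 + 81 = 82
d²(Y, site 5) = (10−(-5))² + (2−(-9))² = 225 + 121 = 346
d²(Y, site 6) = (10−(-12))² + (2−1)² = 484 + 1 = 485
d²(Y, site 7) = (10−(-12))² + (2−(-11))² = 484 + 169 = 653
site 4 is nearest.

site 4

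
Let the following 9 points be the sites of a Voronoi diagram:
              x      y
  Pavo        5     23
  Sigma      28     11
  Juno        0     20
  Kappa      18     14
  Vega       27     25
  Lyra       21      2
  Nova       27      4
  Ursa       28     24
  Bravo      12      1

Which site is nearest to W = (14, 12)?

Since √ is increasing, it suffices to compare squared distances:
d²(W, Pavo) = 81 + 121 = 202
d²(W, Sigma) = 196 + 1 = 197
d²(W, Juno) = 196 + 64 = 260
d²(W, Kappa) = 16 + 4 = 20
d²(W, Vega) = 169 + 169 = 338
d²(W, Lyra) = 49 + 100 = 149
d²(W, Nova) = 169 + 64 = 233
d²(W, Ursa) = 196 + 144 = 340
d²(W, Bravo) = 4 + 121 = 125
Kappa is nearest.

Kappa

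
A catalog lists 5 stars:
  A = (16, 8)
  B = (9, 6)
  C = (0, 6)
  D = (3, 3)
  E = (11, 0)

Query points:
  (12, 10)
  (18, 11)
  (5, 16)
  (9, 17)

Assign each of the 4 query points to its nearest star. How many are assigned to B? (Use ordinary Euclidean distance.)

(12, 10) — d² to each: A:20, B:25, C:160, D:130, E:101 → nearest is A
(18, 11) — d² to each: A:13, B:106, C:349, D:289, E:170 → nearest is A
(5, 16) — d² to each: A:185, B:116, C:125, D:173, E:292 → nearest is B
(9, 17) — d² to each: A:130, B:121, C:202, D:232, E:293 → nearest is B
2 of the 4 points have B as nearest.

2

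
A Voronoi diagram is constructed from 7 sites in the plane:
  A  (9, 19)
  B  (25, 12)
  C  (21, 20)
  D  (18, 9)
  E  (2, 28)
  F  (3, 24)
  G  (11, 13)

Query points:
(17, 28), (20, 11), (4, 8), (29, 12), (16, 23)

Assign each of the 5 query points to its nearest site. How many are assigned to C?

(17, 28) — d² to each: A:145, B:320, C:80, D:362, E:225, F:212, G:261 → nearest is C
(20, 11) — d² to each: A:185, B:26, C:82, D:8, E:613, F:458, G:85 → nearest is D
(4, 8) — d² to each: A:146, B:457, C:433, D:197, E:404, F:257, G:74 → nearest is G
(29, 12) — d² to each: A:449, B:16, C:128, D:130, E:985, F:820, G:325 → nearest is B
(16, 23) — d² to each: A:65, B:202, C:34, D:200, E:221, F:170, G:125 → nearest is C
2 of the 5 points have C as nearest.

2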